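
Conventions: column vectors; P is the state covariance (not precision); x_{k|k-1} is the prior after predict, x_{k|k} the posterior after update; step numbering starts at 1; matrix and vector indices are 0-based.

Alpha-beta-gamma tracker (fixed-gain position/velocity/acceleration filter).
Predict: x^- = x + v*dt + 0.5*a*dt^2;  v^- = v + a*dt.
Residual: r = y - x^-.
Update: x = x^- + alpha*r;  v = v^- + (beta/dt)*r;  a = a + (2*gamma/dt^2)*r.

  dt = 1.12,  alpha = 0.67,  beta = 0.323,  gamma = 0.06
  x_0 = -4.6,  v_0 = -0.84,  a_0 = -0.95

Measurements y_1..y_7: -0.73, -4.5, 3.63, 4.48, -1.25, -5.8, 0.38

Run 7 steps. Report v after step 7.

v_post = -0.9108

step 1: x_pred=-6.1366  r=5.4066  x^+=-2.5142  v^+=-0.3448  a^+=-0.4328
step 2: x_pred=-3.1718  r=-1.3282  x^+=-4.0617  v^+=-1.2125  a^+=-0.5598
step 3: x_pred=-5.7709  r=9.4009  x^+=0.5277  v^+=0.8716  a^+=0.3395
step 4: x_pred=1.7168  r=2.7632  x^+=3.5681  v^+=2.0487  a^+=0.6038
step 5: x_pred=6.2414  r=-7.4914  x^+=1.2222  v^+=0.5645  a^+=-0.1128
step 6: x_pred=1.7836  r=-7.5836  x^+=-3.2974  v^+=-1.7490  a^+=-0.8383
step 7: x_pred=-5.7820  r=6.1620  x^+=-1.6535  v^+=-0.9108  a^+=-0.2488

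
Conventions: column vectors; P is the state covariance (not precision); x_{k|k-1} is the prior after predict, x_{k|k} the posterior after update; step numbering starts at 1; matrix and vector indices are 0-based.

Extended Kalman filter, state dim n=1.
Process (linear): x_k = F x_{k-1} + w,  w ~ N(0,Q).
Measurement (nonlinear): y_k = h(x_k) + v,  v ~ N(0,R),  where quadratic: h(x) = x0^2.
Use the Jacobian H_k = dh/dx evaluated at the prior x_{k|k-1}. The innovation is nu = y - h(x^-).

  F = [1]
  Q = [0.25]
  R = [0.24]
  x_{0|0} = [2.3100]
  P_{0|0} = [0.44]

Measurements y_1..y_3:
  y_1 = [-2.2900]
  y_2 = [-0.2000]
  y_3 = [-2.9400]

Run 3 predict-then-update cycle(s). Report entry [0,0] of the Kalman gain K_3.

K[0,0] = 0.5831

step 1: x^-=[2.3100]  P^-=[0.6900]  H_jac=[4.6200]  S=[14.9676]  K=[0.2130]  nu=[-7.6261]  x^+=[0.6858]  P^+=[0.0111]
step 2: x^-=[0.6858]  P^-=[0.2611]  H_jac=[1.3716]  S=[0.7311]  K=[0.4898]  nu=[-0.6703]  x^+=[0.3575]  P^+=[0.0857]
step 3: x^-=[0.3575]  P^-=[0.3357]  H_jac=[0.7150]  S=[0.4116]  K=[0.5831]  nu=[-3.0678]  x^+=[-1.4314]  P^+=[0.1957]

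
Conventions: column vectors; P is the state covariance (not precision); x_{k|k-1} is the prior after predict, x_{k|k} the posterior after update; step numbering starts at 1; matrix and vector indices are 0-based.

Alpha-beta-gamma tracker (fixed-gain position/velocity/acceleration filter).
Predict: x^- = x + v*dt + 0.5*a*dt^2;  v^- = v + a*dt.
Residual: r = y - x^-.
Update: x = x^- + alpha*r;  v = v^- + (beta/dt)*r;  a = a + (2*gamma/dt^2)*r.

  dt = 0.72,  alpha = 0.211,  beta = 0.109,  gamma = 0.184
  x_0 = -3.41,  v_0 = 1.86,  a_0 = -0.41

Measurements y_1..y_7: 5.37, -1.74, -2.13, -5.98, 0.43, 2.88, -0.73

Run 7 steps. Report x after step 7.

step 1: x_pred=-2.1771  r=7.5471  x^+=-0.5846  v^+=2.7073  a^+=4.9475
step 2: x_pred=2.6470  r=-4.3870  x^+=1.7214  v^+=5.6054  a^+=1.8332
step 3: x_pred=6.2324  r=-8.3624  x^+=4.4680  v^+=5.6593  a^+=-4.1031
step 4: x_pred=7.4792  r=-13.4592  x^+=4.6393  v^+=0.6676  a^+=-13.6574
step 5: x_pred=1.5799  r=-1.1499  x^+=1.3373  v^+=-9.3398  a^+=-14.4737
step 6: x_pred=-9.1390  r=12.0190  x^+=-6.6030  v^+=-17.9414  a^+=-5.9417
step 7: x_pred=-21.0609  r=20.3309  x^+=-16.7710  v^+=-19.1416  a^+=8.4907

x_post = -16.7710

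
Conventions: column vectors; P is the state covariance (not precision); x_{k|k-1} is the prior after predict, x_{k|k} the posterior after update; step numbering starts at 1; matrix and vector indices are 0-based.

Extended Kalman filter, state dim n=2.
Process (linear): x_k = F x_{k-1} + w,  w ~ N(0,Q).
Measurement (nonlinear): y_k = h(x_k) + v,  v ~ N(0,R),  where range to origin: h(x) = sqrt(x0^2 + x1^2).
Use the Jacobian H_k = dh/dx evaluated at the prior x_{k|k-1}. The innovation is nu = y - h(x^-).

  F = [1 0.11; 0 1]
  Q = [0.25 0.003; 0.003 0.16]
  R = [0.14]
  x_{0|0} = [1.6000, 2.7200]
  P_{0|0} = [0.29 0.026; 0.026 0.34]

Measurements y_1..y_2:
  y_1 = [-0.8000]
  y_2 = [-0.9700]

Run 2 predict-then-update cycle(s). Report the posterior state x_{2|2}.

step 1: x^-=[1.8992, 2.7200]  P^-=[0.5498 0.0664; 0.0664 0.5000]  H_jac=[0.5725 0.8199]  S=[0.7187]  K=[0.5138; 0.6233]  nu=[-4.1174]  x^+=[-0.2161, 0.1535]  P^+=[0.3601 -0.1637; -0.1637 0.2208]
step 2: x^-=[-0.1993, 0.1535]  P^-=[0.5768 -0.1365; -0.1365 0.3808]  H_jac=[-0.7922 0.6102]  S=[0.7757]  K=[-0.6964; 0.4389]  nu=[-1.2215]  x^+=[0.6514, -0.3826]  P^+=[0.2006 0.1006; 0.1006 0.2313]

x_post = [0.6514, -0.3826]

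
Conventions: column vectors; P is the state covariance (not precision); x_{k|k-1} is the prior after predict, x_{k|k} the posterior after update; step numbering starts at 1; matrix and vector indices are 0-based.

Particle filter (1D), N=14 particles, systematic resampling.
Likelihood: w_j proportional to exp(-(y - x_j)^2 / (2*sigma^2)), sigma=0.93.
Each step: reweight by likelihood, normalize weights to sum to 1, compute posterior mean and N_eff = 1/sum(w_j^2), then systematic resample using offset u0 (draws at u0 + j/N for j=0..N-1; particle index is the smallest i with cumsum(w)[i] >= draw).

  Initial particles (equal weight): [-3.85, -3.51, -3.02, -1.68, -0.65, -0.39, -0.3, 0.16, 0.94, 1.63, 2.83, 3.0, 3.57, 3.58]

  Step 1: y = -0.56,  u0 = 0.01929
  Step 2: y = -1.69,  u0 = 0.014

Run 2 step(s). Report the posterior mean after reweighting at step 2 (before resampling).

step 1: w=[0.0004, 0.0014, 0.0067, 0.1066, 0.2192, 0.2166, 0.2118, 0.1632, 0.0600, 0.0138, 0.0003, 0.0001, 0.0000, 0.0000]  mean=-0.3901  Neff=5.5065  idx=[3, 3, 4, 4, 4, 5, 5, 5, 6, 6, 6, 7, 7, 8]
step 2: w=[0.1663, 0.1663, 0.0890, 0.0890, 0.0890, 0.0626, 0.0626, 0.0626, 0.0544, 0.0544, 0.0544, 0.0230, 0.0230, 0.0031]  mean=-0.8445  Neff=9.9168  idx=[0, 0, 0, 1, 1, 2, 3, 4, 4, 5, 7, 8, 9, 10]

post_mean = -0.8445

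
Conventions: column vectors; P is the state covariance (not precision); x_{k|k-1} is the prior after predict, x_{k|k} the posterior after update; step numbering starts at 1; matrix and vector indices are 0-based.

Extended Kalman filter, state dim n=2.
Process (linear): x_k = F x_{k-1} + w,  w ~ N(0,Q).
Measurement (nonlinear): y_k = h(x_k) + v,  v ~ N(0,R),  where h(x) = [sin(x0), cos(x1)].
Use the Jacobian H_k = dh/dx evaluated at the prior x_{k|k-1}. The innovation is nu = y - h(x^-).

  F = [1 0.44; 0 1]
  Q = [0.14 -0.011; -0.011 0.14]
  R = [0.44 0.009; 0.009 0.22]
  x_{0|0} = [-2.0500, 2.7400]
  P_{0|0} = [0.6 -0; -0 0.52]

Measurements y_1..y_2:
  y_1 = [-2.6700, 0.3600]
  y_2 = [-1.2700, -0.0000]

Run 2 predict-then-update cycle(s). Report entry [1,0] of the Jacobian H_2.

H_jac[1,0] = 0.0000

step 1: x^-=[-0.8444, 2.7400]  P^-=[0.8407 0.2178; 0.2178 0.6600]  H_jac=[0.6642 0.0000; 0.0000 -0.3909]  S=[0.8108 -0.0475; -0.0475 0.3208]  K=[0.6789 -0.1647; 0.1324 -0.7845]  nu=[-1.9224, 1.2804]  x^+=[-2.3606, 1.4810]  P^+=[0.4476 0.0771; 0.0771 0.4385]
step 2: x^-=[-1.7089, 1.4810]  P^-=[0.7403 0.2590; 0.2590 0.5785]  H_jac=[-0.1377 0.0000; 0.0000 -0.9960]  S=[0.4540 0.0445; 0.0445 0.7938]  K=[-0.1937 -0.3141; -0.0074 -0.7254]  nu=[-0.2795, -0.0897]  x^+=[-1.6266, 1.5481]  P^+=[0.6395 0.0711; 0.0711 0.1603]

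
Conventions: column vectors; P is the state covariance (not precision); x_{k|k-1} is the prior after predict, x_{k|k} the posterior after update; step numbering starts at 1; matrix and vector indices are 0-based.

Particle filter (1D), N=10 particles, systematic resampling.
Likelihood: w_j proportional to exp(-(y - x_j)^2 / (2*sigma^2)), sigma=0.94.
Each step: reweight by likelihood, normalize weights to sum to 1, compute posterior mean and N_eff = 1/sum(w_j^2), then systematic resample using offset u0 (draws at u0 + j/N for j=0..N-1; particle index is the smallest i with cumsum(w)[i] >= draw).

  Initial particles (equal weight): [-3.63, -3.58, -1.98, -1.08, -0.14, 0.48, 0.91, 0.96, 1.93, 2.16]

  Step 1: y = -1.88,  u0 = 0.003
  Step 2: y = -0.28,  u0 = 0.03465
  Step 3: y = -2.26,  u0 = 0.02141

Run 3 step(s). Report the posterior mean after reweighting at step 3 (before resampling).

post_mean = -1.4080

step 1: w=[0.0766, 0.0844, 0.4308, 0.3016, 0.0781, 0.0185, 0.0053, 0.0045, 0.0001, 0.0000]  mean=-1.7515  Neff=3.3781  idx=[0, 1, 2, 2, 2, 2, 3, 3, 3, 4]
step 2: w=[0.0005, 0.0005, 0.0505, 0.0505, 0.0505, 0.0505, 0.1803, 0.1803, 0.1803, 0.2562]  mean=-1.0235  Neff=5.7688  idx=[2, 4, 6, 6, 7, 7, 8, 8, 9, 9]
step 3: w=[0.1993, 0.1993, 0.0948, 0.0948, 0.0948, 0.0948, 0.0948, 0.0948, 0.0164, 0.0164]  mean=-1.4080  Neff=7.4694  idx=[0, 0, 1, 1, 2, 3, 4, 5, 6, 7]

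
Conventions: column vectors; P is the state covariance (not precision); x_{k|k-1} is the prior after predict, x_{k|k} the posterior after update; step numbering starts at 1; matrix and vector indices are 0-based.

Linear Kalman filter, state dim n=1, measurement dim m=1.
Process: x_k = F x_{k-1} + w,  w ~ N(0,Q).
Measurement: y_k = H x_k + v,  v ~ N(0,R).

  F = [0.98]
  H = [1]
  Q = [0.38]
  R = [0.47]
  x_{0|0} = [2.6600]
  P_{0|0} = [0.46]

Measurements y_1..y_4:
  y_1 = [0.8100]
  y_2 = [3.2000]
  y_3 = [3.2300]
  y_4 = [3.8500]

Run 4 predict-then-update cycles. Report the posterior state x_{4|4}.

x_post = [3.4190]

step 1: x^-=[2.6068]  P^-=[0.8218]  S=[1.2918]  K=[0.6362]  nu=[-1.7968]  x^+=[1.4637]  P^+=[0.2990]
step 2: x^-=[1.4345]  P^-=[0.6672]  S=[1.1372]  K=[0.5867]  nu=[1.7655]  x^+=[2.4703]  P^+=[0.2757]
step 3: x^-=[2.4209]  P^-=[0.6448]  S=[1.1148]  K=[0.5784]  nu=[0.8091]  x^+=[2.8889]  P^+=[0.2719]
step 4: x^-=[2.8311]  P^-=[0.6411]  S=[1.1111]  K=[0.5770]  nu=[1.0189]  x^+=[3.4190]  P^+=[0.2712]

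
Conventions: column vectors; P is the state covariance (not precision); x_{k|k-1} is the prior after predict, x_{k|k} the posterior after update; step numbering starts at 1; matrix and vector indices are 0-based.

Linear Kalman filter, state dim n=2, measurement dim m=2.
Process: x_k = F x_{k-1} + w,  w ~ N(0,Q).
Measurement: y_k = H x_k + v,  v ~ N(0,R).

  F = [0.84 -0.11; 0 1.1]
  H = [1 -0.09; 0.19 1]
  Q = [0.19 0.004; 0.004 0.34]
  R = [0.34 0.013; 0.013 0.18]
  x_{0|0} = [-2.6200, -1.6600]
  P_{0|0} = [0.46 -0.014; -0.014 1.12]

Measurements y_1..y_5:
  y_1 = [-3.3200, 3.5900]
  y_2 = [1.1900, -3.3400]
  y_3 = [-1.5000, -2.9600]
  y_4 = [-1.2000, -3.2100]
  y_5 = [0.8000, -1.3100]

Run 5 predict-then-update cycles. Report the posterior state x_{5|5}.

x_post = [0.0325, -1.8587]

step 1: x^-=[-2.0182, -1.8260]  P^-=[0.5307 -0.1445; -0.1445 1.6952]  S=[0.9104 -0.1807; -0.1807 1.8395]  K=[0.6043 0.0357; -0.1492 0.8920]  nu=[-1.4661, 5.7995]  x^+=[-2.6974, 3.5658]  P^+=[0.2037 -0.0244; -0.0244 0.1633]
step 2: x^-=[-2.6580, 3.9224]  P^-=[0.3402 -0.0383; -0.0383 0.5375]  S=[0.6915 -0.0084; -0.0084 0.7153]  K=[0.4975 0.0426; -0.1164 0.7400]  nu=[4.2011, -6.7574]  x^+=[-0.8560, -1.5670]  P^+=[0.1681 -0.0178; -0.0178 0.1351]
step 3: x^-=[-0.5467, -1.7236]  P^-=[0.3135 -0.0288; -0.0288 0.5034]  S=[0.6628 -0.0010; -0.0010 0.6838]  K=[0.4770 0.0457; -0.1107 0.7280]  nu=[-1.1085, -1.1325]  x^+=[-1.1272, -2.4255]  P^+=[0.1613 -0.0162; -0.0162 0.1327]
step 4: x^-=[-0.6801, -2.6680]  P^-=[0.3084 -0.0270; -0.0270 0.5006]  S=[0.6574 -0.0000; -0.0000 0.6814]  K=[0.4729 0.0463; -0.1096 0.7270]  nu=[-0.7600, -0.4127]  x^+=[-1.0586, -2.8848]  P^+=[0.1600 -0.0159; -0.0159 0.1325]
step 5: x^-=[-0.5719, -3.1733]  P^-=[0.3074 -0.0267; -0.0267 0.5003]  S=[0.6563 0.0001; 0.0001 0.6812]  K=[0.4721 0.0464; -0.1095 0.7270]  nu=[1.0863, 1.9719]  x^+=[0.0325, -1.8587]  P^+=[0.1597 -0.0158; -0.0158 0.1324]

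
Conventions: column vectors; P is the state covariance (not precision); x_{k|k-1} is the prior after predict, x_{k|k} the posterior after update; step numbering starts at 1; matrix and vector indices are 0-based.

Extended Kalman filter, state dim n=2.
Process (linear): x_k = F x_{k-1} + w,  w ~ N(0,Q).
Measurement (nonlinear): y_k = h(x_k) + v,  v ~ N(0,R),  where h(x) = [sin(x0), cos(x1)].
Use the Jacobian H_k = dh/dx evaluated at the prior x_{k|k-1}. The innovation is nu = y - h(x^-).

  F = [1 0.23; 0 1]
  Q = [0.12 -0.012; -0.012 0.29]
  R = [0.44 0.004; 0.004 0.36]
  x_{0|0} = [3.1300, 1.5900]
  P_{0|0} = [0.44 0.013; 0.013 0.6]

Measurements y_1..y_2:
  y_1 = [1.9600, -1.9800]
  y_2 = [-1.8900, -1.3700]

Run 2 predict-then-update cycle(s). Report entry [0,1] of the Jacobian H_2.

H_jac[0,1] = 0.0000

step 1: x^-=[3.4957, 1.5900]  P^-=[0.5977 0.1390; 0.1390 0.8900]  H_jac=[-0.9380 0.0000; 0.0000 -0.9998]  S=[0.9659 0.1344; 0.1344 1.2497]  K=[-0.5736 -0.0495; -0.0365 -0.7081]  nu=[2.3068, -1.9608]  x^+=[2.2698, 2.8943]  P^+=[0.2693 0.0201; 0.0201 0.2551]
step 2: x^-=[2.9355, 2.8943]  P^-=[0.4120 0.0668; 0.0668 0.5451]  H_jac=[-0.9788 0.0000; 0.0000 -0.2447]  S=[0.8348 0.0200; 0.0200 0.3926]  K=[-0.4827 -0.0170; -0.0703 -0.3362]  nu=[-2.0947, -0.4004]  x^+=[3.9535, 3.1762]  P^+=[0.2171 0.0330; 0.0330 0.4957]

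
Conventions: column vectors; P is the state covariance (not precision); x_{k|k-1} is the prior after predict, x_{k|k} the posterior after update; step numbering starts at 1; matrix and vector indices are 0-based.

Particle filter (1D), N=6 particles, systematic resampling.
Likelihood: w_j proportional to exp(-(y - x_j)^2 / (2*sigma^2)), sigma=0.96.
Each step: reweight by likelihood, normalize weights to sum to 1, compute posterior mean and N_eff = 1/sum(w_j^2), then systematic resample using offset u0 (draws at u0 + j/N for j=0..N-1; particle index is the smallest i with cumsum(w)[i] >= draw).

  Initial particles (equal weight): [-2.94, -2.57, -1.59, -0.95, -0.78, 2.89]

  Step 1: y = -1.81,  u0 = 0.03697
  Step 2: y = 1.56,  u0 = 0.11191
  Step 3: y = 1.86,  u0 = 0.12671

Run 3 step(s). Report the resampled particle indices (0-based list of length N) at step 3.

step 1: w=[0.1455, 0.2127, 0.2834, 0.1948, 0.1636, 0.0000]  mean=-1.7377  Neff=4.7296  idx=[0, 1, 2, 2, 3, 4]
step 2: w=[0.0002, 0.0010, 0.0492, 0.0492, 0.3512, 0.5492]  mean=-0.9216  Neff=2.3266  idx=[4, 4, 4, 5, 5, 5]
step 3: w=[0.1256, 0.1256, 0.1256, 0.2077, 0.2077, 0.2077]  mean=-0.8441  Neff=5.6572  idx=[1, 2, 3, 4, 5, 5]

resampled_idx = [1, 2, 3, 4, 5, 5]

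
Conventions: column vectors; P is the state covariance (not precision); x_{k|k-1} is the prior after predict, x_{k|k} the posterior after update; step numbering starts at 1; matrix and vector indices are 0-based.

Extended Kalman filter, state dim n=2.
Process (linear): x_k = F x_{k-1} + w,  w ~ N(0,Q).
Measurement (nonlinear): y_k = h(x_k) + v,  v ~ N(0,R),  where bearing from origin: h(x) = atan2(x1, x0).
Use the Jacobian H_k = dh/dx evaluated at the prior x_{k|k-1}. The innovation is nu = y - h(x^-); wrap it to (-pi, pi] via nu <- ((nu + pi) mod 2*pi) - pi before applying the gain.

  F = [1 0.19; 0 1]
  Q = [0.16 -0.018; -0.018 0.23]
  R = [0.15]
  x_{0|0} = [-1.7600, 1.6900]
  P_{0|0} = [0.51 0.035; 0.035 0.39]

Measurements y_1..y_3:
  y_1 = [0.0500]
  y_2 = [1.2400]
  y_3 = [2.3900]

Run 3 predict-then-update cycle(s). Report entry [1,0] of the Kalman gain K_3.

step 1: x^-=[-1.4389, 1.6900]  P^-=[0.6974 0.0911; 0.0911 0.6200]  H_jac=[-0.3430 -0.2921]  S=[0.3032]  K=[-0.8767; -0.7003]  nu=[-2.2261]  x^+=[0.5128, 3.2489]  P^+=[0.4643 -0.0951; -0.0951 0.4713]
step 2: x^-=[1.1301, 3.2489]  P^-=[0.6052 -0.0235; -0.0235 0.7013]  H_jac=[-0.2746 0.0955]  S=[0.2033]  K=[-0.8286; 0.3613]  nu=[0.0040]  x^+=[1.1268, 3.2504]  P^+=[0.4657 0.0373; 0.0373 0.6748]
step 3: x^-=[1.7444, 3.2504]  P^-=[0.6642 0.1475; 0.1475 0.9048]  H_jac=[-0.2389 0.1282]  S=[0.1937]  K=[-0.7213; 0.4168]  nu=[1.3118]  x^+=[0.7982, 3.7971]  P^+=[0.5634 0.2058; 0.2058 0.8711]

K[1,0] = 0.4168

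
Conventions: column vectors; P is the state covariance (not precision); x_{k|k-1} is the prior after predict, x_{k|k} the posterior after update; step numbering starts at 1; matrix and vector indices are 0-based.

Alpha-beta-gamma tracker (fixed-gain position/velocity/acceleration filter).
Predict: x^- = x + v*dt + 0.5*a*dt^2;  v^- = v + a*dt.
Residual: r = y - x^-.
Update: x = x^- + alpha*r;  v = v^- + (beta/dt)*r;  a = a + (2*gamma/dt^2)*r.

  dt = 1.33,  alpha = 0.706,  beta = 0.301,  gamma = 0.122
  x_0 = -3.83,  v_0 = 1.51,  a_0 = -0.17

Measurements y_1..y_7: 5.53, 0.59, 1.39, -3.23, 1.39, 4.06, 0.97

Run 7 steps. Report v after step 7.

step 1: x_pred=-1.9721  r=7.5021  x^+=3.3244  v^+=2.9817  a^+=0.8648
step 2: x_pred=8.0550  r=-7.4650  x^+=2.7847  v^+=2.4425  a^+=-0.1649
step 3: x_pred=5.8874  r=-4.4974  x^+=2.7122  v^+=1.2054  a^+=-0.7853
step 4: x_pred=3.6209  r=-6.8509  x^+=-1.2158  v^+=-1.3895  a^+=-1.7303
step 5: x_pred=-4.5942  r=5.9842  x^+=-0.3693  v^+=-2.3364  a^+=-0.9048
step 6: x_pred=-4.2770  r=8.3370  x^+=1.6089  v^+=-1.6530  a^+=0.2452
step 7: x_pred=-0.3727  r=1.3427  x^+=0.5752  v^+=-1.0230  a^+=0.4304

v_post = -1.0230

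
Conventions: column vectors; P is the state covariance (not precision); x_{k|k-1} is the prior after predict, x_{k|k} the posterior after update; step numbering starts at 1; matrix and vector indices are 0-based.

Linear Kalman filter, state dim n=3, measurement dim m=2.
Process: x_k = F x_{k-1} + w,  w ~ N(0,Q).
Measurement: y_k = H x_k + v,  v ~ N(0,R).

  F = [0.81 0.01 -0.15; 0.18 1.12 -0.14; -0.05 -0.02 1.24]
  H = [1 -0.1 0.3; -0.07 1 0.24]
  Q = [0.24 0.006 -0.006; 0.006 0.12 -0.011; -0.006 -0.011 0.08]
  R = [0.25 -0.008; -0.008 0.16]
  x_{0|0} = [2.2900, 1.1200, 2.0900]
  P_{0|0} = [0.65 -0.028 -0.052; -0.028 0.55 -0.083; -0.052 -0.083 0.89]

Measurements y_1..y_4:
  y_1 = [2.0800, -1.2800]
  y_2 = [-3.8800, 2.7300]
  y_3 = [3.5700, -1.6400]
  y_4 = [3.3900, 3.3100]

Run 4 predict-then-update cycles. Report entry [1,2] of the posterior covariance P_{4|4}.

P_post[1,2] = -1.1602

step 1: x^-=[1.5526, 1.3740, 2.4547]  P^-=[0.6990 0.1215 -0.2514; 0.1215 0.8658 -0.3095; -0.2514 -0.3095 1.4608]  S=[0.9325 -0.0564; -0.0564 0.9562]  K=[0.6588 0.0517; -0.0126 0.8181; 0.2381 0.0755]  nu=[-0.0716, -3.1344]  x^+=[1.3434, -1.1894, 2.2011]  P^+=[0.2956 0.1192 -0.3979; 0.1192 0.2245 -0.3548; -0.3979 -0.3548 1.4045]
step 2: x^-=[0.7461, -1.3985, 2.6860]  P^-=[0.5652 0.3054 -0.6894; 0.3054 0.6181 -0.8549; -0.6894 -0.8549 2.3076]  S=[0.6057 -0.0226; -0.0226 0.4838]  K=[0.5500 0.2332; 0.0090 0.8097; 0.1267 -0.5167]  nu=[-5.5717, 3.5360]  x^+=[-1.4939, 1.4146, 0.1531]  P^+=[0.3615 0.2212 -0.6790; 0.2212 0.3012 -0.6510; -0.6790 -0.6510 2.1658]
step 3: x^-=[-1.2189, 1.2940, 0.2363]  P^-=[0.6965 0.5142 -1.1244; 0.5142 0.8795 -1.4724; -1.1244 -1.4724 3.5280]  S=[0.5837 -0.0255; -0.0255 0.5052]  K=[0.5453 0.4147; 0.0159 0.9710; 0.0922 -1.0780]  nu=[4.8474, -3.0760]  x^+=[0.1489, -1.6158, 3.9993]  P^+=[0.4475 0.3194 -0.9418; 0.3194 0.4038 -0.9426; -0.9418 -0.9426 2.9309]
step 4: x^-=[-0.4955, -2.3428, 4.9840]  P^-=[0.8365 0.7195 -1.5423; 0.7195 1.1703 -2.0804; -1.5423 -2.0804 4.7520]  S=[0.5814 -0.0288; -0.0288 0.5606]  K=[0.5462 0.5469; 0.0177 1.1080; 0.0838 -1.4797]  nu=[2.1560, 4.4219]  x^+=[3.1004, 2.5949, -1.3783]  P^+=[0.5125 0.3919 -1.1372; 0.3919 0.4830 -1.1602; -1.1372 -1.1602 3.5133]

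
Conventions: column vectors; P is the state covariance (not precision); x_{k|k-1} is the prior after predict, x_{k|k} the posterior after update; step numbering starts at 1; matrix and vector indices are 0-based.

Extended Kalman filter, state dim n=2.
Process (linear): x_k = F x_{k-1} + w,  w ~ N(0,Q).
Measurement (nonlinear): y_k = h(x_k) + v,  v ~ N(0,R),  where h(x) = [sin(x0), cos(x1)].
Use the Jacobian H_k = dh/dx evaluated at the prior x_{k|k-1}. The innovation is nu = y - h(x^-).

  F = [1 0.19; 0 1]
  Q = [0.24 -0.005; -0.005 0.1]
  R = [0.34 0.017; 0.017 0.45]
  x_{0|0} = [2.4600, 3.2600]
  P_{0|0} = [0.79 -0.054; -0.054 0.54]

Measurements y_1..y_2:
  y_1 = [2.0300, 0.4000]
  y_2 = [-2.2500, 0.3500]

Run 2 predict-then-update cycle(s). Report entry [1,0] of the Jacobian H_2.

H_jac[1,0] = 0.0000

step 1: x^-=[3.0794, 3.2600]  P^-=[1.0290 0.0436; 0.0436 0.6400]  H_jac=[-0.9981 0.0000; 0.0000 0.1181]  S=[1.3650 0.0119; 0.0119 0.4589]  K=[-0.7526 0.0307; -0.0333 0.1656]  nu=[1.9678, 1.3930]  x^+=[1.6411, 3.4251]  P^+=[0.2559 0.0085; 0.0085 0.6260]
step 2: x^-=[2.2918, 3.4251]  P^-=[0.5217 0.1225; 0.1225 0.7260]  H_jac=[-0.6602 0.0000; 0.0000 0.2797]  S=[0.5674 -0.0056; -0.0056 0.5068]  K=[-0.6064 0.0609; -0.1386 0.3992]  nu=[-3.0011, 1.3101]  x^+=[4.1916, 4.3639]  P^+=[0.3108 0.0611; 0.0611 0.6338]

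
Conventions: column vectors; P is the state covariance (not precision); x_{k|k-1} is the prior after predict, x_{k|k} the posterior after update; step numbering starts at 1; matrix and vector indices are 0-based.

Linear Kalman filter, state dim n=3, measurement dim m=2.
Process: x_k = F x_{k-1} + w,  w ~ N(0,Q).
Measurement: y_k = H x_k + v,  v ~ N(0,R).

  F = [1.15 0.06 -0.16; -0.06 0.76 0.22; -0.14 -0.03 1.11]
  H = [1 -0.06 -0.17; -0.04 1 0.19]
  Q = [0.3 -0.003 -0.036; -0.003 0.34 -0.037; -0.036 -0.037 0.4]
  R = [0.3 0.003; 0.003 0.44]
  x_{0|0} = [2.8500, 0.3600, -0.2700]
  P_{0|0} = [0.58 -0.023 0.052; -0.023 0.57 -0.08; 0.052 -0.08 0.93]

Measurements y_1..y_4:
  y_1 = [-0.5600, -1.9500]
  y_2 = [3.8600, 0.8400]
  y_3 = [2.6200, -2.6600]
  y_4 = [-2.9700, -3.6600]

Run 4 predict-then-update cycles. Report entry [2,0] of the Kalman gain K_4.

step 1: x^-=[3.3423, 0.0432, -0.7095]  P^-=[1.0721 -0.0475 -0.2328; -0.0475 0.6903 0.1124; -0.2328 0.1124 1.5467]  S=[1.5064 -0.2450; -0.2450 1.2379]  K=[0.7462 0.0390; 0.0228 0.5809; -0.2882 0.2786]  nu=[-4.0203, -1.7247]  x^+=[0.2751, -1.0505, -0.0314]  P^+=[0.2457 0.0053 0.1260; 0.0053 0.2782 -0.1176; 0.1260 -0.1176 1.2861]
step 2: x^-=[0.2584, -0.8218, -0.0419]  P^-=[0.6155 -0.0021 -0.1495; -0.0021 0.5207 0.1615; -0.1495 0.1615 1.9584]  S=[1.0284 -0.1770; -0.1770 1.0962]  K=[0.6323 0.0518; 0.0282 0.5076; -0.4051 0.4269]  nu=[3.5452, 1.6801]  x^+=[2.5869, 0.1311, -0.7608]  P^+=[0.2130 0.0078 0.1337; 0.0078 0.2425 -0.0985; 0.1337 -0.0985 1.5287]
step 3: x^-=[3.1045, -0.2229, -1.2106]  P^-=[0.5755 -0.0079 -0.1759; -0.0079 0.5176 0.2363; -0.1759 0.2363 2.2530]  S=[1.0081 -0.2092; -0.2092 1.1330]  K=[0.6127 0.0564; 0.0256 0.5015; -0.4633 0.5070]  nu=[-0.7037, -2.0829]  x^+=[2.5559, -1.2855, -1.9407]  P^+=[0.2079 0.0089 0.1374; 0.0089 0.2374 -0.0857; 0.1374 -0.0857 1.6471]
step 4: x^-=[3.1727, -1.5573, -2.4734]  P^-=[0.5702 -0.0114 -0.1905; -0.0114 0.5245 0.2755; -0.1905 0.2755 2.3967]  S=[1.0131 -0.2276; -0.2276 1.1604]  K=[0.6087 0.0587; 0.0243 0.5022; -0.4849 0.5413]  nu=[-6.6566, -1.5058]  x^+=[-0.9674, -2.4752, -0.0610]  P^+=[0.2072 0.0093 0.1402; 0.0093 0.2367 -0.0805; 0.1402 -0.0805 1.6991]

K[2,0] = -0.4849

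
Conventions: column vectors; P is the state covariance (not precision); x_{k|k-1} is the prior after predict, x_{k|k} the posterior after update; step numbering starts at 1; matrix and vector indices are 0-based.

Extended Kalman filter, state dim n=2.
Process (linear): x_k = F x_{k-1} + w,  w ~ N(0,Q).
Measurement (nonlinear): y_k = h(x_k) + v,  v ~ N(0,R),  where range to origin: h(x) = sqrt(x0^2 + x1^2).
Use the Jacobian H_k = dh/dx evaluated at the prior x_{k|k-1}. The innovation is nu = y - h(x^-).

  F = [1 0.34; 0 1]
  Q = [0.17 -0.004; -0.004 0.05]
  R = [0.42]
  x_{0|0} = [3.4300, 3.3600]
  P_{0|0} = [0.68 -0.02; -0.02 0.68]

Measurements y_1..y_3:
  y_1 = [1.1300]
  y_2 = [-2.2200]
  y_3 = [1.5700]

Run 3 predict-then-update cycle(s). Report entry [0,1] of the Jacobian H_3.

H_jac[0,1] = -0.8530

step 1: x^-=[4.5724, 3.3600]  P^-=[0.9150 0.2072; 0.2072 0.7300]  H_jac=[0.8058 0.5922]  S=[1.4679]  K=[0.5859; 0.4082]  nu=[-4.5442]  x^+=[1.9100, 1.5049]  P^+=[0.4111 -0.1439; -0.1439 0.4854]
step 2: x^-=[2.4216, 1.5049]  P^-=[0.5394 0.0171; 0.0171 0.5354]  H_jac=[0.8494 0.5278]  S=[0.9736]  K=[0.4798; 0.3052]  nu=[-5.0711]  x^+=[-0.0116, -0.0427]  P^+=[0.3152 -0.1254; -0.1254 0.4447]
step 3: x^-=[-0.0261, -0.0427]  P^-=[0.4513 0.0218; 0.0218 0.4947]  H_jac=[-0.5219 -0.8530]  S=[0.9222]  K=[-0.2755; -0.4699]  nu=[1.5199]  x^+=[-0.4449, -0.7569]  P^+=[0.3813 -0.0976; -0.0976 0.2911]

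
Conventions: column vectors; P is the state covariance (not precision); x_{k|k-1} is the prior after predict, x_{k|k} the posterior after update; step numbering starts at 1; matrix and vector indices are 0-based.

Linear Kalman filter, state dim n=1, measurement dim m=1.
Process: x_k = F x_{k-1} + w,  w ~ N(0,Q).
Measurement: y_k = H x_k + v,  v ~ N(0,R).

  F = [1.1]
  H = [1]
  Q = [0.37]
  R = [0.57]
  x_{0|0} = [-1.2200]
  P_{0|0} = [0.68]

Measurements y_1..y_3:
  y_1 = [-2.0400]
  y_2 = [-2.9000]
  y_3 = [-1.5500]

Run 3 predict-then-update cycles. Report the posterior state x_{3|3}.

step 1: x^-=[-1.3420]  P^-=[1.1928]  S=[1.7628]  K=[0.6767]  nu=[-0.6980]  x^+=[-1.8143]  P^+=[0.3857]
step 2: x^-=[-1.9957]  P^-=[0.8367]  S=[1.4067]  K=[0.5948]  nu=[-0.9043]  x^+=[-2.5336]  P^+=[0.3390]
step 3: x^-=[-2.7869]  P^-=[0.7802]  S=[1.3502]  K=[0.5778]  nu=[1.2369]  x^+=[-2.0722]  P^+=[0.3294]

x_post = [-2.0722]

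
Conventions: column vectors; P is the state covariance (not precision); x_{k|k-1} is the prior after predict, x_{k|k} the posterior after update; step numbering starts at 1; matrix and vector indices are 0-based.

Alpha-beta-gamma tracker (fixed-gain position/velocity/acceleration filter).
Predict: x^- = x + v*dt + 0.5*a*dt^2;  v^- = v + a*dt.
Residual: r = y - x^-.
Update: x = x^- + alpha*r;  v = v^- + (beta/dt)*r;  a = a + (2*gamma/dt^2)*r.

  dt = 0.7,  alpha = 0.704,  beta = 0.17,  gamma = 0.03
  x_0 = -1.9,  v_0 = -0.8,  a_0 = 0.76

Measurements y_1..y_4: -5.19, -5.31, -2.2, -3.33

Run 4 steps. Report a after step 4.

step 1: x_pred=-2.2738  r=-2.9162  x^+=-4.3268  v^+=-0.9762  a^+=0.4029
step 2: x_pred=-4.9114  r=-0.3986  x^+=-5.1920  v^+=-0.7910  a^+=0.3541
step 3: x_pred=-5.6590  r=3.4590  x^+=-3.2238  v^+=0.2969  a^+=0.7777
step 4: x_pred=-2.8255  r=-0.5045  x^+=-3.1807  v^+=0.7188  a^+=0.7159

a_post = 0.7159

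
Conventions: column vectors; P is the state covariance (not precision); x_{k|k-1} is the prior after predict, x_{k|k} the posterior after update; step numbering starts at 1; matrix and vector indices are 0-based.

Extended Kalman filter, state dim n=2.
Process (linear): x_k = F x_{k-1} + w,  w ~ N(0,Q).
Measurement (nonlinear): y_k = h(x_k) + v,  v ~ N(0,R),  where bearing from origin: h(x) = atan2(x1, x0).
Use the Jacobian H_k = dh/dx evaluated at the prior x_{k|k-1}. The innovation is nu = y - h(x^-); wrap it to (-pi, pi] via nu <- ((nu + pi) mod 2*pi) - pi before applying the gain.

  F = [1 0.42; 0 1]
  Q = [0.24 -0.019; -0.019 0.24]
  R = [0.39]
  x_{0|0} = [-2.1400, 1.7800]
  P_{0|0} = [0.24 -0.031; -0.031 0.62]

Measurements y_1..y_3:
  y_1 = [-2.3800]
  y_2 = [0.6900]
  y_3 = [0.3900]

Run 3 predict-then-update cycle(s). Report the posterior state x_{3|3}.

step 1: x^-=[-1.3924, 1.7800]  P^-=[0.5633 0.2104; 0.2104 0.8600]  H_jac=[-0.3485 -0.2726]  S=[0.5623]  K=[-0.4511; -0.5474]  nu=[1.6686]  x^+=[-2.1452, 0.8667]  P^+=[0.4489 0.0715; 0.0715 0.6915]
step 2: x^-=[-1.7812, 0.8667]  P^-=[0.8709 0.3430; 0.3430 0.9315]  H_jac=[-0.2209 -0.4539]  S=[0.6932]  K=[-0.5021; -0.7193]  nu=[-1.9987]  x^+=[-0.7776, 2.3043]  P^+=[0.6962 0.0926; 0.0926 0.5729]
step 3: x^-=[0.1902, 2.3043]  P^-=[1.1150 0.3142; 0.3142 0.8129]  H_jac=[-0.4310 0.0356]  S=[0.5885]  K=[-0.7976; -0.1810]  nu=[-1.0984]  x^+=[1.0663, 2.5031]  P^+=[0.7406 0.2293; 0.2293 0.7936]

x_post = [1.0663, 2.5031]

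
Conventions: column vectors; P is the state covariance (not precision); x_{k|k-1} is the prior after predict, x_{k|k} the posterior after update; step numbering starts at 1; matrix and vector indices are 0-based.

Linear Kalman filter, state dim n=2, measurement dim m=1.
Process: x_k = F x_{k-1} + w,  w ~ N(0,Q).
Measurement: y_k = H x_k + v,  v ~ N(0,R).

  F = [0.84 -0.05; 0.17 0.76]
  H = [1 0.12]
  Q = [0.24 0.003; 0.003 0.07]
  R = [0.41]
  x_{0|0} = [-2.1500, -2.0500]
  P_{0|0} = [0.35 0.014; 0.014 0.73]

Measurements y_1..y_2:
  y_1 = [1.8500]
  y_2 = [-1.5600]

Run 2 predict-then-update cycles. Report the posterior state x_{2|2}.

x_post = [-0.5182, -1.2123]

step 1: x^-=[-1.7035, -1.9235]  P^-=[0.4876 0.0341; 0.0341 0.5054]  S=[0.9131]  K=[0.5385; 0.1037]  nu=[3.7843]  x^+=[0.3344, -1.5310]  P^+=[0.2228 -0.0169; -0.0169 0.4956]
step 2: x^-=[0.3575, -1.1067]  P^-=[0.3999 0.0053; 0.0053 0.3583]  S=[0.8163]  K=[0.4906; 0.0592]  nu=[-1.7846]  x^+=[-0.5182, -1.2123]  P^+=[0.2034 -0.0184; -0.0184 0.3554]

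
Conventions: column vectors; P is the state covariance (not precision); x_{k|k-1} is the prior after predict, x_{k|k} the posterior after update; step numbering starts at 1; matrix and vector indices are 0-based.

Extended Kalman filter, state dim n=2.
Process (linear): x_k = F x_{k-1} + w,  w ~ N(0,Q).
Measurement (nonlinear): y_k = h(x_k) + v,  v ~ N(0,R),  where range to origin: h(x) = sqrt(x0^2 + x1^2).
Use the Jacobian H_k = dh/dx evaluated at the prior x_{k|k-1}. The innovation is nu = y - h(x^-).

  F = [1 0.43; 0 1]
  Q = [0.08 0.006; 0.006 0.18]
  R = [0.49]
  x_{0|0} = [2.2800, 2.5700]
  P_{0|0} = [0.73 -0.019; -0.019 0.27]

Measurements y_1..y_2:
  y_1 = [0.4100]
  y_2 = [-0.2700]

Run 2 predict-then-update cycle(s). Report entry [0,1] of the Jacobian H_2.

step 1: x^-=[3.3851, 2.5700]  P^-=[0.8436 0.1031; 0.1031 0.4500]  H_jac=[0.7965 0.6047]  S=[1.2890]  K=[0.5696; 0.2748]  nu=[-3.8402]  x^+=[1.1977, 1.5147]  P^+=[0.4254 -0.0987; -0.0987 0.3527]
step 2: x^-=[1.8490, 1.5147]  P^-=[0.4857 0.0590; 0.0590 0.5327]  H_jac=[0.7736 0.6337]  S=[1.0524]  K=[0.3925; 0.3641]  nu=[-2.6602]  x^+=[0.8048, 0.5461]  P^+=[0.3235 -0.0914; -0.0914 0.3931]

H_jac[0,1] = 0.6337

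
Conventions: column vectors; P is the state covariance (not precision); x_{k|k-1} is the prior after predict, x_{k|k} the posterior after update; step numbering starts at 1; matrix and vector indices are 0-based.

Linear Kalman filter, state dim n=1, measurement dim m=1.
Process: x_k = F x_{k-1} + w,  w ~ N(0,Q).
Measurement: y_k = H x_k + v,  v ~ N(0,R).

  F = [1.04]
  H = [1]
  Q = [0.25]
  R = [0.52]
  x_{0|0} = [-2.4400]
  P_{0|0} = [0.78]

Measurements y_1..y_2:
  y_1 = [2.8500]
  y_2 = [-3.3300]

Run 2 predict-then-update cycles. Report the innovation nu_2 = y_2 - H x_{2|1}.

innov = [-4.4884]

step 1: x^-=[-2.5376]  P^-=[1.0936]  S=[1.6136]  K=[0.6777]  nu=[5.3876]  x^+=[1.1138]  P^+=[0.3524]
step 2: x^-=[1.1584]  P^-=[0.6312]  S=[1.1512]  K=[0.5483]  nu=[-4.4884]  x^+=[-1.3026]  P^+=[0.2851]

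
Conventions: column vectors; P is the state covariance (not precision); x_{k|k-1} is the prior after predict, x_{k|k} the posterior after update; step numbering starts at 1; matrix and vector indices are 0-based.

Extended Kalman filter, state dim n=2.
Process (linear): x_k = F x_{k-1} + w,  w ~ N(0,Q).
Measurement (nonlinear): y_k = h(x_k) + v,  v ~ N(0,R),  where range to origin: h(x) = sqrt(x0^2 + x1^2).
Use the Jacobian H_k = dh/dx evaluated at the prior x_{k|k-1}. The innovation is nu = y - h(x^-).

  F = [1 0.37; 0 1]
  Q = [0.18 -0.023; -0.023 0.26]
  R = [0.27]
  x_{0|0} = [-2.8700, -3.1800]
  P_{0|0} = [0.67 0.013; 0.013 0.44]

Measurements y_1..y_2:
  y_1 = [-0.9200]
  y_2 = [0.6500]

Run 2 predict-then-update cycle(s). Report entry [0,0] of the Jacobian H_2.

step 1: x^-=[-4.0466, -3.1800]  P^-=[0.9199 0.1528; 0.1528 0.7000]  H_jac=[-0.7863 -0.6179]  S=[1.2544]  K=[-0.6518; -0.4406]  nu=[-6.0666]  x^+=[-0.0921, -0.5072]  P^+=[0.3869 -0.2074; -0.2074 0.4565]
step 2: x^-=[-0.2798, -0.5072]  P^-=[0.4758 -0.0615; -0.0615 0.7165]  H_jac=[-0.4830 -0.8756]  S=[0.8783]  K=[-0.2003; -0.6805]  nu=[0.0708]  x^+=[-0.2940, -0.5553]  P^+=[0.4406 -0.1813; -0.1813 0.3098]

H_jac[0,0] = -0.4830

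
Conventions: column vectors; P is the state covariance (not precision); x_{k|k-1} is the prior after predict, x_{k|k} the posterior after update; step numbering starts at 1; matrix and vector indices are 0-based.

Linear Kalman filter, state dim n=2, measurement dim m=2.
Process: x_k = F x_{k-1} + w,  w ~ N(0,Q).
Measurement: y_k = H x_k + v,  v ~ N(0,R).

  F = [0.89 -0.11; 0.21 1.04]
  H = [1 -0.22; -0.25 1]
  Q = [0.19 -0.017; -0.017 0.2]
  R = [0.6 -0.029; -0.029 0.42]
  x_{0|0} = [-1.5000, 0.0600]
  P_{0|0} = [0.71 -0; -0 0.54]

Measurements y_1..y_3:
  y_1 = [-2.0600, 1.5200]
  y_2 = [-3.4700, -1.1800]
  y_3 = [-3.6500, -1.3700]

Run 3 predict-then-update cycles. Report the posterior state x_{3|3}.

step 1: x^-=[-1.3416, -0.2526]  P^-=[0.7589 0.0539; 0.0539 0.8154]  S=[1.3747 -0.3412; -0.3412 1.2558]  K=[0.5540 0.0424; 0.0721 0.6581]  nu=[-0.7740, 1.4372]  x^+=[-1.7095, 0.6374]  P^+=[0.3508 0.0894; 0.0894 0.2967]
step 2: x^-=[-1.5915, 0.3040]  P^-=[0.4540 0.0954; 0.0954 0.5754]  S=[1.0399 -0.1685; -0.1685 0.9761]  K=[0.4253 0.0548; 0.0633 0.5760]  nu=[-1.8116, -1.8818]  x^+=[-2.4651, -0.8946]  P^+=[0.2708 0.0784; 0.0784 0.2597]
step 3: x^-=[-2.0956, -1.4481]  P^-=[0.3923 0.0747; 0.0747 0.5271]  S=[0.9850 -0.1643; -0.1643 0.9343]  K=[0.3888 0.0433; 0.0503 0.5530]  nu=[-1.8730, -0.4458]  x^+=[-2.8432, -1.7889]  P^+=[0.2472 0.0687; 0.0687 0.2480]

x_post = [-2.8432, -1.7889]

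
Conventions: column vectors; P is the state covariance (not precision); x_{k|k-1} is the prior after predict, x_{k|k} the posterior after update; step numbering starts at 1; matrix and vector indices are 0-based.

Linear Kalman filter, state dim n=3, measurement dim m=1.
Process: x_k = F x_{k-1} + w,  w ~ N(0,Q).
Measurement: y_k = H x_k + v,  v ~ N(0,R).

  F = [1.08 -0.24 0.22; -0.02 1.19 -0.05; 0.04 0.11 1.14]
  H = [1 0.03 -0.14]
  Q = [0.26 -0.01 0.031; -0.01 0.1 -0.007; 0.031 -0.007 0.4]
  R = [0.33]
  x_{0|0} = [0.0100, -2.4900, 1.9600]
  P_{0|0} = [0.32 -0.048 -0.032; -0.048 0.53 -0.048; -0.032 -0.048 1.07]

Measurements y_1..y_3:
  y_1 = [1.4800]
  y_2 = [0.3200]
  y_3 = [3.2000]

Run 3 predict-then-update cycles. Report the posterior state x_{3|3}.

x_post = [3.2459, -4.3222, 1.5914]

step 1: x^-=[1.0396, -3.0613, 1.9609]  P^-=[0.7303 -0.2532 0.2662; -0.2532 0.8613 -0.0651; 0.2662 -0.0651 1.7821]  S=[1.0068]  K=[0.6808; -0.2168; 0.0147]  nu=[0.8068]  x^+=[1.5888, -3.2362, 1.9727]  P^+=[0.2637 -0.1046 0.2562; -0.1046 0.8139 -0.0619; 0.2562 -0.0619 1.7819]
step 2: x^-=[2.9266, -3.9815, 1.9565]  P^-=[0.8832 -0.4346 0.7895; -0.4346 1.2700 -0.0970; 0.7895 -0.0970 2.7329]  S=[1.0216]  K=[0.7436; -0.3749; 0.3954]  nu=[-2.2133]  x^+=[1.2809, -3.1518, 1.0813]  P^+=[0.3183 -0.1499 0.4891; -0.1499 1.1265 0.0545; 0.4891 0.0545 2.5732]
step 3: x^-=[2.3777, -3.8303, 0.9373]  P^-=[1.1251 -0.5739 1.2369; -0.5739 1.7034 0.0482; 1.2369 0.0482 3.8152]  S=[1.1503]  K=[0.8126; -0.4604; 0.6122]  nu=[1.0684]  x^+=[3.2459, -4.3222, 1.5914]  P^+=[0.3655 -0.1436 0.6646; -0.1436 1.4596 0.3724; 0.6646 0.3724 3.3841]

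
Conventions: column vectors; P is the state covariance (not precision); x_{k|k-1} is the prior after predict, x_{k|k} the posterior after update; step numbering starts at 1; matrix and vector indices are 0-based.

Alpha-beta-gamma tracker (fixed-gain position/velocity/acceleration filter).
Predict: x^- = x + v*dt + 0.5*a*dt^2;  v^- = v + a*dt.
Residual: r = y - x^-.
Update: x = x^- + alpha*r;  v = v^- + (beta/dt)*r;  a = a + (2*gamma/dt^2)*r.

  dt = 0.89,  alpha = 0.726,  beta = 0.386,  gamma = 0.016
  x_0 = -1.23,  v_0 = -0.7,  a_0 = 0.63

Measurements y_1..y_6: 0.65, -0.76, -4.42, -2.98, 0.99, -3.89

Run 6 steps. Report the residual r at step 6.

step 1: x_pred=-1.6035  r=2.2535  x^+=0.0325  v^+=0.8381  a^+=0.7210
step 2: x_pred=1.0640  r=-1.8240  x^+=-0.2602  v^+=0.6887  a^+=0.6474
step 3: x_pred=0.6091  r=-5.0291  x^+=-3.0420  v^+=-0.9163  a^+=0.4442
step 4: x_pred=-3.6816  r=0.7016  x^+=-3.1722  v^+=-0.2167  a^+=0.4725
step 5: x_pred=-3.1780  r=4.1680  x^+=-0.1520  v^+=2.0115  a^+=0.6409
step 6: x_pred=1.8921  r=-5.7821  x^+=-2.3057  v^+=0.0742  a^+=0.4073

resid = -5.7821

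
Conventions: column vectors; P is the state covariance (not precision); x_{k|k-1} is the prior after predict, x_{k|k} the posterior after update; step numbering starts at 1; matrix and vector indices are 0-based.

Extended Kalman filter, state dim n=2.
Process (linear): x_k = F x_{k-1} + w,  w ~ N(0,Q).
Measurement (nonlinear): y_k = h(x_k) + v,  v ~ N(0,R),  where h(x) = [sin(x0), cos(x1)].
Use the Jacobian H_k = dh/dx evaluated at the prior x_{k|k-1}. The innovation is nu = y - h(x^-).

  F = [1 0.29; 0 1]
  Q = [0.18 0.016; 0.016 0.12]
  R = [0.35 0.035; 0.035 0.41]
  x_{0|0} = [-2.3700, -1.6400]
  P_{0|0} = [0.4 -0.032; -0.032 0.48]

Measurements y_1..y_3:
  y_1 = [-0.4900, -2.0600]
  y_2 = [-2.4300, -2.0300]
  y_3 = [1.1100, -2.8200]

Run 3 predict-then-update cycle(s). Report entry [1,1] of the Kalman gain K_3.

step 1: x^-=[-2.8456, -1.6400]  P^-=[0.6018 0.1232; 0.1232 0.6000]  H_jac=[-0.9565 0.0000; 0.0000 0.9976]  S=[0.9006 -0.0826; -0.0826 1.0071]  K=[-0.6327 0.0702; -0.0769 0.5880]  nu=[-0.1983, -1.9909]  x^+=[-2.8598, -2.7954]  P^+=[0.2290 0.0066; 0.0066 0.2390]
step 2: x^-=[-3.6705, -2.7954]  P^-=[0.4329 0.0919; 0.0919 0.3590]  H_jac=[-0.8634 0.0000; 0.0000 0.3393]  S=[0.6727 0.0081; 0.0081 0.4513]  K=[-0.5566 0.0791; -0.1213 0.2720]  nu=[-2.9346, -1.0893]  x^+=[-2.1233, -2.7359]  P^+=[0.2224 0.0381; 0.0381 0.3162]
step 3: x^-=[-2.9167, -2.7359]  P^-=[0.4511 0.1458; 0.1458 0.4362]  H_jac=[-0.9748 0.0000; 0.0000 0.3947]  S=[0.7787 -0.0211; -0.0211 0.4779]  K=[-0.5622 0.0956; -0.1730 0.3526]  nu=[1.3330, -1.9012]  x^+=[-3.8478, -3.6368]  P^+=[0.1984 0.0495; 0.0495 0.3509]

K[1,1] = 0.3526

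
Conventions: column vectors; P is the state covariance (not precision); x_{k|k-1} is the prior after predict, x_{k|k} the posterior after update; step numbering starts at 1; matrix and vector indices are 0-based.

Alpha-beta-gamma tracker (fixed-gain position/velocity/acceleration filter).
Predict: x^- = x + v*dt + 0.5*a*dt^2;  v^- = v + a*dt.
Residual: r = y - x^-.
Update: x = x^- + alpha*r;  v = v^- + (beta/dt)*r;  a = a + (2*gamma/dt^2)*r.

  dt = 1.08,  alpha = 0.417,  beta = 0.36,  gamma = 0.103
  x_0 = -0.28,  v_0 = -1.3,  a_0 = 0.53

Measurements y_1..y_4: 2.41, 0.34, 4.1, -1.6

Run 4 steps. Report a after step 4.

step 1: x_pred=-1.3749  r=3.7849  x^+=0.2034  v^+=0.5340  a^+=1.1985
step 2: x_pred=1.4791  r=-1.1391  x^+=1.0041  v^+=1.4487  a^+=0.9973
step 3: x_pred=3.1503  r=0.9497  x^+=3.5463  v^+=2.8423  a^+=1.1650
step 4: x_pred=7.2954  r=-8.8954  x^+=3.5860  v^+=1.1354  a^+=-0.4060

a_post = -0.4060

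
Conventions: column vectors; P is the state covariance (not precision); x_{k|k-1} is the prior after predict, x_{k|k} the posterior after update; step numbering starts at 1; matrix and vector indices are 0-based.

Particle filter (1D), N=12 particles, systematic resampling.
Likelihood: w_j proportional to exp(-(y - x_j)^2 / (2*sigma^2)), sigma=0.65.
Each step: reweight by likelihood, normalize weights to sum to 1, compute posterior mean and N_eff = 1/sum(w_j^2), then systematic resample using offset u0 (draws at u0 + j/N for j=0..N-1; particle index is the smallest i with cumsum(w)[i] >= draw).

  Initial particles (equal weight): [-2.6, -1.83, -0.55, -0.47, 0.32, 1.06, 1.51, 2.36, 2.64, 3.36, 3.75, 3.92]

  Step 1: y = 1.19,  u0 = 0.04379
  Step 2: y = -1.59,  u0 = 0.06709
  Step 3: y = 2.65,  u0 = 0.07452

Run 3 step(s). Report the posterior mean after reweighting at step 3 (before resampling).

post_mean = 0.8660

step 1: w=[0.0000, 0.0000, 0.0106, 0.0146, 0.1555, 0.3733, 0.3374, 0.0754, 0.0316, 0.0014, 0.0002, 0.0001]  mean=1.2092  Neff=3.5169  idx=[4, 4, 5, 5, 5, 5, 5, 6, 6, 6, 6, 7]
step 2: w=[0.4772, 0.4772, 0.0088, 0.0088, 0.0088, 0.0088, 0.0088, 0.0004, 0.0004, 0.0004, 0.0004, 0.0000]  mean=0.3545  Neff=2.1940  idx=[0, 0, 0, 0, 0, 1, 1, 1, 1, 1, 1, 5]
step 3: w=[0.0238, 0.0238, 0.0238, 0.0238, 0.0238, 0.0238, 0.0238, 0.0238, 0.0238, 0.0238, 0.0238, 0.7379]  mean=0.8660  Neff=1.8158  idx=[3, 6, 10, 11, 11, 11, 11, 11, 11, 11, 11, 11]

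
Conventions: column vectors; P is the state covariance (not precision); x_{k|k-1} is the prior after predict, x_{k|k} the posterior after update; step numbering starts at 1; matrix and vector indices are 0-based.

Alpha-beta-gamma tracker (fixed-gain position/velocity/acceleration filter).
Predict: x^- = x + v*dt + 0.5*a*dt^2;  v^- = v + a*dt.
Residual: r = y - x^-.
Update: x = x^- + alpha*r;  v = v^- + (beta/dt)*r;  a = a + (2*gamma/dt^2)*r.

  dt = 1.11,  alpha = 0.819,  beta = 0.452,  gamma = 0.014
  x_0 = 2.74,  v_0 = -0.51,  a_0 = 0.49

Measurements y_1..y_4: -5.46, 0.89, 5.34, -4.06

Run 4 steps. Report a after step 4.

a_post = 0.3325

step 1: x_pred=2.4758  r=-7.9358  x^+=-4.0236  v^+=-3.1976  a^+=0.3097
step 2: x_pred=-7.3822  r=8.2722  x^+=-0.6073  v^+=0.5146  a^+=0.4976
step 3: x_pred=0.2705  r=5.0695  x^+=4.4224  v^+=3.1313  a^+=0.6129
step 4: x_pred=8.2757  r=-12.3357  x^+=-1.8272  v^+=-1.2116  a^+=0.3325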